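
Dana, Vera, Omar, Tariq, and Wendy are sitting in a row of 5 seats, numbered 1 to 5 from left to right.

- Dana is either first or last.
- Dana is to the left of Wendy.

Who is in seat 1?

Dana

With clues 1–2, Omar, Tariq, Vera, and Wendy are ruled out for seat 1.
So seat 1 is Dana.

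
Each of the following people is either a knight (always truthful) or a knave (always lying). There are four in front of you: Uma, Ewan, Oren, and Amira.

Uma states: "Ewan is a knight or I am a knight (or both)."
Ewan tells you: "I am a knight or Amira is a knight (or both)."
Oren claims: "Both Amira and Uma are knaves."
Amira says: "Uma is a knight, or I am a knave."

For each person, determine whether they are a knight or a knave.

Uma: knight, Ewan: knight, Oren: knave, Amira: knight

Consider Uma. Suppose Uma is a knave.
Then whichever role Amira has, Amira's statement has the wrong truth value — contradiction.
So Uma is a knight.
With that fixed, Oren's statement is false, so Oren is a knave.
With that fixed, Amira's statement is true, so Amira is a knight.
With that fixed, Ewan's statement is true, so Ewan is a knight.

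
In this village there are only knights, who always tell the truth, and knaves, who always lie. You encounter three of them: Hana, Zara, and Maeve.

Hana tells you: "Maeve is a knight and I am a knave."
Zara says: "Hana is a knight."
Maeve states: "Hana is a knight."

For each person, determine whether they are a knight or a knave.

Hana: knave, Zara: knave, Maeve: knave

Consider Hana. Suppose Hana is a knight.
Then Hana's own statement would have to be true, but it can't be — contradiction.
So Hana is a knave.
With that fixed, Zara's statement is false, so Zara is a knave.
With that fixed, Maeve's statement is false, so Maeve is a knave.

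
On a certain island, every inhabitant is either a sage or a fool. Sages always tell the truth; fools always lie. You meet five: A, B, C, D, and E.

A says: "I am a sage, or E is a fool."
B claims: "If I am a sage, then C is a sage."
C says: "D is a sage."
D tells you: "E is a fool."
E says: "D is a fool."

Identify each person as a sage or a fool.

Consider A. Suppose A is a fool.
Then no assignment of the remaining roles makes every statement match its speaker's type — contradiction.
So A is a sage.
Consider B. Suppose B is a fool.
Then B's own statement would have to be false, but it can't be — contradiction.
So B is a sage.
Consider C. Suppose C is a fool.
Then B's statement comes out false, contradicting B being a sage.
So C is a sage.
Consider D. Suppose D is a fool.
Then C's statement comes out false, contradicting C being a sage.
So D is a sage.
With that fixed, E's statement is false, so E is a fool.

A: sage, B: sage, C: sage, D: sage, E: fool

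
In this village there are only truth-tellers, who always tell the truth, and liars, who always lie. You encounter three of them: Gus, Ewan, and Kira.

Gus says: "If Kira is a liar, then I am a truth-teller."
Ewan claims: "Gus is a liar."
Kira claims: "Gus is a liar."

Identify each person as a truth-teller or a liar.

Gus: truth-teller, Ewan: liar, Kira: liar

Consider Gus. Suppose Gus is a liar.
Then no assignment of the remaining roles makes every statement match its speaker's type — contradiction.
So Gus is a truth-teller.
With that fixed, Ewan's statement is false, so Ewan is a liar.
With that fixed, Kira's statement is false, so Kira is a liar.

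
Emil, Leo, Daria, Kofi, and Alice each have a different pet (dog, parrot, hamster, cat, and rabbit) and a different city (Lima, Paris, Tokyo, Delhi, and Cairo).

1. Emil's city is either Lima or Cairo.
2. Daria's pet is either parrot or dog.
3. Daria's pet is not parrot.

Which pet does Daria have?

With clues 1–2, cat, hamster, and rabbit are impossible for Daria's pet.
With clues 1–3, parrot is impossible for Daria's pet.
That leaves dog.

dog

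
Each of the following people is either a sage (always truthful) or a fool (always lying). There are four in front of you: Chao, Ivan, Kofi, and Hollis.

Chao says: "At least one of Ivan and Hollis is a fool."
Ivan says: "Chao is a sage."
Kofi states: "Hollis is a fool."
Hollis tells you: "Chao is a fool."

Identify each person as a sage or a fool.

Chao: sage, Ivan: sage, Kofi: sage, Hollis: fool

Consider Chao. Suppose Chao is a fool.
Then no assignment of the remaining roles makes every statement match its speaker's type — contradiction.
So Chao is a sage.
With that fixed, Ivan's statement is true, so Ivan is a sage.
With that fixed, Hollis's statement is false, so Hollis is a fool.
With that fixed, Kofi's statement is true, so Kofi is a sage.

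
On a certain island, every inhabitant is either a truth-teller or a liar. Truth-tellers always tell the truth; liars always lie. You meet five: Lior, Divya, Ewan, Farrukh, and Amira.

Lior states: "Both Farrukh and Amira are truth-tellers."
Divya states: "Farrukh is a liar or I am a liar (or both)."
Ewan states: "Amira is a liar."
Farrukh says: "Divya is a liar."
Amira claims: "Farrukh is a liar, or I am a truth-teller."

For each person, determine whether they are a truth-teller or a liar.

Consider Lior. Suppose Lior is a truth-teller.
Then no assignment of the remaining roles makes every statement match its speaker's type — contradiction.
So Lior is a liar.
Consider Divya. Suppose Divya is a liar.
Then Divya's own statement would have to be false, but it can't be — contradiction.
So Divya is a truth-teller.
With that fixed, Farrukh's statement is false, so Farrukh is a liar.
With that fixed, Amira's statement is true, so Amira is a truth-teller.
With that fixed, Ewan's statement is false, so Ewan is a liar.

Lior: liar, Divya: truth-teller, Ewan: liar, Farrukh: liar, Amira: truth-teller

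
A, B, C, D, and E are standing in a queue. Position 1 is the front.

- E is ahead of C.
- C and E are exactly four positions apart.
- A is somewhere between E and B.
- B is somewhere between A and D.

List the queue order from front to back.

From clue 1: C is in {2,3,4,5}.
From clues 1–2: E → position 1, C → position 5.
From clues 1–3: A is in {2,3}.
From clues 1–4: A → position 2, B → position 3, D → position 4.

E, A, B, D, C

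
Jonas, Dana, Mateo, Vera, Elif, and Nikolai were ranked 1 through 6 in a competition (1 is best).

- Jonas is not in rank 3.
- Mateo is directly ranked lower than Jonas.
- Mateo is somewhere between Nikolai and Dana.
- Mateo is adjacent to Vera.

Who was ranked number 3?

With clue 1, Jonas is ruled out for rank 3.
With clues 1–4, Dana, Elif, Nikolai, and Vera are ruled out for rank 3.
So rank 3 is Mateo.

Mateo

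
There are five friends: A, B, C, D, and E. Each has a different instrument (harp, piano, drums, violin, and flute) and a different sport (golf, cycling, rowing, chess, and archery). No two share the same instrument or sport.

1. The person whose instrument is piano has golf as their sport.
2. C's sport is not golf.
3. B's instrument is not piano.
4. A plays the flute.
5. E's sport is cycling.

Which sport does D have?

With clues 1–5, archery, chess, cycling, and rowing are impossible for D's sport.
That leaves golf.

golf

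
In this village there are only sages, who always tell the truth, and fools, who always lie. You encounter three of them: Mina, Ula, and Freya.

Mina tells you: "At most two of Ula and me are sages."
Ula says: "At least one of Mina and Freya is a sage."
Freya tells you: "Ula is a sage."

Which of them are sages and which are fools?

Mina: sage, Ula: sage, Freya: sage

Regardless of anyone's role, Mina's statement is true, so Mina is a sage.
With that fixed, Ula's statement is true, so Ula is a sage.
With that fixed, Freya's statement is true, so Freya is a sage.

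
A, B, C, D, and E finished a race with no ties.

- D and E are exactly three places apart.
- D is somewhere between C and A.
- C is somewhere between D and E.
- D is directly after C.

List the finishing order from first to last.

E, B, C, D, A

From clue 1: D is in {1,2,4,5}.
From clues 1–2: D is in {2,4}.
From clues 1–3: A is in {1,5}.
From clues 1–4: E → place 1, B → place 2, C → place 3, D → place 4, A → place 5.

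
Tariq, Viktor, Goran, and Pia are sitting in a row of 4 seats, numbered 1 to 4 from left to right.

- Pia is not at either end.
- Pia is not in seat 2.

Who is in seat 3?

Pia

With clues 1–2, Goran, Tariq, and Viktor are ruled out for seat 3.
So seat 3 is Pia.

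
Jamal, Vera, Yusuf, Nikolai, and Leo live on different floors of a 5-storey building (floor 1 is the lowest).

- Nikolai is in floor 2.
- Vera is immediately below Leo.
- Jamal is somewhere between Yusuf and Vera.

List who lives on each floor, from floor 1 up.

From clue 1: Nikolai → floor 2.
From clues 1–2: Vera is in {3,4}.
From clues 1–3: Yusuf → floor 1, Jamal → floor 3, Vera → floor 4, Leo → floor 5.

Yusuf, Nikolai, Jamal, Vera, Leo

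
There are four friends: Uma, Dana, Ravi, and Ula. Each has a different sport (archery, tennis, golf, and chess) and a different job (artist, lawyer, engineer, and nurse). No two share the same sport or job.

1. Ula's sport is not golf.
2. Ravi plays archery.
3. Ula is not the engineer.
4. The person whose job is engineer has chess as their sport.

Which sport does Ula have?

Clue 1 rules out golf for Ula's sport.
With clues 1–2, archery is impossible for Ula's sport.
With clues 1–4, chess is impossible for Ula's sport.
That leaves tennis.

tennis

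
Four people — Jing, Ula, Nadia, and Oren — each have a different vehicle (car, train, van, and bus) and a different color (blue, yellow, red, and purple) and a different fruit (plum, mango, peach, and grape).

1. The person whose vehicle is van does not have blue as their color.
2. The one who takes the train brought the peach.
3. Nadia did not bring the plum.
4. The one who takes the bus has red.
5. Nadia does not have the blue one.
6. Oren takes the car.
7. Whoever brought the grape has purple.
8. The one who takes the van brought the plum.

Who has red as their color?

Nadia

With clues 1–6, Oren is impossible for the one with color red.
With clues 1–8, Jing and Ula are impossible for the one with color red.
That leaves Nadia.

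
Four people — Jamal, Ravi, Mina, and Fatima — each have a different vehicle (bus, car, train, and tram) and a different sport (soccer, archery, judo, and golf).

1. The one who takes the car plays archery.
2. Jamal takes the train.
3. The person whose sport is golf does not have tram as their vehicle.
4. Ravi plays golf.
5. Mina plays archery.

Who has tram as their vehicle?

With clues 1–2, Jamal is impossible for the one with vehicle tram.
With clues 1–4, Ravi is impossible for the one with vehicle tram.
With clues 1–5, Mina is impossible for the one with vehicle tram.
That leaves Fatima.

Fatima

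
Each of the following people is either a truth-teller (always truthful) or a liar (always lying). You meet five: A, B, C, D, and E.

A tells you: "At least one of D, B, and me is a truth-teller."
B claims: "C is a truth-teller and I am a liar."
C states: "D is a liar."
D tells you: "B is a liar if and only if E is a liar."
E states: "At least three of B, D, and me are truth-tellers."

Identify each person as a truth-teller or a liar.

A: truth-teller, B: liar, C: liar, D: truth-teller, E: liar

Consider A. Suppose A is a liar.
Then no assignment of the remaining roles makes every statement match its speaker's type — contradiction.
So A is a truth-teller.
Consider B. Suppose B is a truth-teller.
Then B's own statement would have to be true, but it can't be — contradiction.
So B is a liar.
With that fixed, E's statement is false, so E is a liar.
With that fixed, D's statement is true, so D is a truth-teller.
With that fixed, C's statement is false, so C is a liar.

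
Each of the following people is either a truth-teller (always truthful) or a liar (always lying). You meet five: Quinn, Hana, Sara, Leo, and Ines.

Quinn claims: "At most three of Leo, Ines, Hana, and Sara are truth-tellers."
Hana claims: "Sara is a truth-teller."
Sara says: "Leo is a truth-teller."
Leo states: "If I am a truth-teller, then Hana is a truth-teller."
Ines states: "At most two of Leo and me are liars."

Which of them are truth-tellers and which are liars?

Quinn: liar, Hana: truth-teller, Sara: truth-teller, Leo: truth-teller, Ines: truth-teller

Regardless of anyone's role, Ines's statement is true, so Ines is a truth-teller.
Consider Quinn. Suppose Quinn is a truth-teller.
Then no assignment of the remaining roles makes every statement match its speaker's type — contradiction.
So Quinn is a liar.
Consider Hana. Suppose Hana is a liar.
Then Quinn's statement comes out true, contradicting Quinn being a liar.
So Hana is a truth-teller.
With that fixed, Leo's statement is true, so Leo is a truth-teller.
With that fixed, Sara's statement is true, so Sara is a truth-teller.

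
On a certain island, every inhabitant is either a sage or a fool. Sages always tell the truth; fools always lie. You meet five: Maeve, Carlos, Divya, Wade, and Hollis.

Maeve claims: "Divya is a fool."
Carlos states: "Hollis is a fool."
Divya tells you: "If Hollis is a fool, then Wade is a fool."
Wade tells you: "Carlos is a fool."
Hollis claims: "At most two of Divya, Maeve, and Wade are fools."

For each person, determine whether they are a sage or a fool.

Maeve: fool, Carlos: fool, Divya: sage, Wade: sage, Hollis: sage

Consider Maeve. Suppose Maeve is a sage.
Then no assignment of the remaining roles makes every statement match its speaker's type — contradiction.
So Maeve is a fool.
Consider Carlos. Suppose Carlos is a sage.
Then no assignment of the remaining roles makes every statement match its speaker's type — contradiction.
So Carlos is a fool.
With that fixed, Wade's statement is true, so Wade is a sage.
With that fixed, Hollis's statement is true, so Hollis is a sage.
With that fixed, Divya's statement is true, so Divya is a sage.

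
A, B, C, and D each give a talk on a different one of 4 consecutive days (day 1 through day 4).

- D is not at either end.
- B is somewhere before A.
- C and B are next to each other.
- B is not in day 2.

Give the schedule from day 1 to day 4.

B, C, D, A

From clue 1: D is in {2,3}.
From clues 1–3: D → day 3, A → day 4.
From clues 1–4: B → day 1, C → day 2.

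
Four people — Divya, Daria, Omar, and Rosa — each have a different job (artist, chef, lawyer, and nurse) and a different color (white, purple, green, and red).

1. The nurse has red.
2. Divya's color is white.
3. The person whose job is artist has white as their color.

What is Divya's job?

artist

With clues 1–2, nurse is impossible for Divya's job.
With clues 1–3, chef and lawyer are impossible for Divya's job.
That leaves artist.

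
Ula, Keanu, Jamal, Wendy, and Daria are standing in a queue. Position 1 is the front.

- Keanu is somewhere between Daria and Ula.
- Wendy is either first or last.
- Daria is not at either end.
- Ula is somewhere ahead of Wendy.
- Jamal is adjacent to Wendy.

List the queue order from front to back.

From clue 1: Keanu is in {2,3,4}.
From clues 1–2: Wendy is in {1,5}.
From clues 1–4: Wendy → position 5.
From clues 1–5: Ula → position 1, Keanu → position 2, Daria → position 3, Jamal → position 4.

Ula, Keanu, Daria, Jamal, Wendy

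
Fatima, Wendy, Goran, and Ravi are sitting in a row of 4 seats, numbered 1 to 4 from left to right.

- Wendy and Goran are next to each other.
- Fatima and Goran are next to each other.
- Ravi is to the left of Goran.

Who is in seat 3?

With clues 1–2, Ravi is ruled out for seat 3.
With clues 1–3, Fatima and Wendy are ruled out for seat 3.
So seat 3 is Goran.

Goran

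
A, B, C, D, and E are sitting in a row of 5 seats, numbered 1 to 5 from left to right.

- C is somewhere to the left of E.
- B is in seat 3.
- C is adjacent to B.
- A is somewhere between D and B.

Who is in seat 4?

With clues 1–2, B is ruled out for seat 4.
With clues 1–4, A, D, and E are ruled out for seat 4.
So seat 4 is C.

C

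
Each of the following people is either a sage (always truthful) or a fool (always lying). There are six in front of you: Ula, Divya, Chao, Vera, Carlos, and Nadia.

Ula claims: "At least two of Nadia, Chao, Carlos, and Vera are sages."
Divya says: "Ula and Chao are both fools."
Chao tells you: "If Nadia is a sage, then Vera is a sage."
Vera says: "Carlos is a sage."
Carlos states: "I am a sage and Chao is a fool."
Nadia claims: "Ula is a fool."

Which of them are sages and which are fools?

Ula: fool, Divya: sage, Chao: fool, Vera: fool, Carlos: fool, Nadia: sage

Consider Ula. Suppose Ula is a sage.
Then no assignment of the remaining roles makes every statement match its speaker's type — contradiction.
So Ula is a fool.
With that fixed, Nadia's statement is true, so Nadia is a sage.
Consider Divya. Suppose Divya is a fool.
Then no assignment of the remaining roles makes every statement match its speaker's type — contradiction.
So Divya is a sage.
Consider Chao. Suppose Chao is a sage.
Then Ula's statement comes out true, contradicting Ula being a fool.
So Chao is a fool.
Consider Vera. Suppose Vera is a sage.
Then Ula's statement comes out true, contradicting Ula being a fool.
So Vera is a fool.
Consider Carlos. Suppose Carlos is a sage.
Then Ula's statement comes out true, contradicting Ula being a fool.
So Carlos is a fool.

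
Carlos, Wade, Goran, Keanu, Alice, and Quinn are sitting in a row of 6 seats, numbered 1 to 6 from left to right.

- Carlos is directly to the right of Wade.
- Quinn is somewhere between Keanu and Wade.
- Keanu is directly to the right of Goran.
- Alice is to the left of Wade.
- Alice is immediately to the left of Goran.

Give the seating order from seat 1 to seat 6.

Alice, Goran, Keanu, Quinn, Wade, Carlos

From clue 1: Carlos is in {2,3,4,5,6}.
From clues 1–2: Quinn is in {2,3,4,5}.
From clues 1–3: Quinn is in {3,4}.
From clues 1–4: Carlos is in {3,6}.
From clues 1–5: Alice → seat 1, Goran → seat 2, Keanu → seat 3, Quinn → seat 4, Wade → seat 5, Carlos → seat 6.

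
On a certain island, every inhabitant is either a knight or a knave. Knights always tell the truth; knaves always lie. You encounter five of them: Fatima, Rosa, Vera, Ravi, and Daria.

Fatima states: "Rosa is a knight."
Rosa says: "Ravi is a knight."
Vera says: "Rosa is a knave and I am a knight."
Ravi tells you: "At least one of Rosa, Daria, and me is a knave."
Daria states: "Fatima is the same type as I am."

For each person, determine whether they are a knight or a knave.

Consider Fatima. Suppose Fatima is a knave.
Then whichever role Daria has, Daria's statement has the wrong truth value — contradiction.
So Fatima is a knight.
Consider Rosa. Suppose Rosa is a knave.
Then Fatima's statement comes out false, contradicting Fatima being a knight.
So Rosa is a knight.
With that fixed, Vera's statement is false, so Vera is a knave.
Consider Ravi. Suppose Ravi is a knave.
Then Rosa's statement comes out false, contradicting Rosa being a knight.
So Ravi is a knight.
Consider Daria. Suppose Daria is a knight.
Then Ravi's statement comes out false, contradicting Ravi being a knight.
So Daria is a knave.

Fatima: knight, Rosa: knight, Vera: knave, Ravi: knight, Daria: knave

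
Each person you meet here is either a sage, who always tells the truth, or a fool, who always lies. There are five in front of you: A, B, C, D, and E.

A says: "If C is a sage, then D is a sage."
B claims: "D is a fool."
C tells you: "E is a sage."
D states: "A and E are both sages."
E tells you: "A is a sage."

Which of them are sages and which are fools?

Consider A. Suppose A is a fool.
Then no assignment of the remaining roles makes every statement match its speaker's type — contradiction.
So A is a sage.
With that fixed, E's statement is true, so E is a sage.
With that fixed, C's statement is true, so C is a sage.
With that fixed, D's statement is true, so D is a sage.
With that fixed, B's statement is false, so B is a fool.

A: sage, B: fool, C: sage, D: sage, E: sage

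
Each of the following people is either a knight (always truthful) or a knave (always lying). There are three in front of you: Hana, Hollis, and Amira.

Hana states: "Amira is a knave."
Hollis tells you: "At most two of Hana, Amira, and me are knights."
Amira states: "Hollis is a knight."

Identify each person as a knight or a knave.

Consider Hana. Suppose Hana is a knight.
Then no assignment of the remaining roles makes every statement match its speaker's type — contradiction.
So Hana is a knave.
With that fixed, Hollis's statement is true, so Hollis is a knight.
With that fixed, Amira's statement is true, so Amira is a knight.

Hana: knave, Hollis: knight, Amira: knight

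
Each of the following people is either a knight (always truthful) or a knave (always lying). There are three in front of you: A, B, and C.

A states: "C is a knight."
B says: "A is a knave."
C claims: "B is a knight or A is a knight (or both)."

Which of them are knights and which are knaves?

A: knight, B: knave, C: knight

Consider A. Suppose A is a knave.
Then no assignment of the remaining roles makes every statement match its speaker's type — contradiction.
So A is a knight.
With that fixed, B's statement is false, so B is a knave.
With that fixed, C's statement is true, so C is a knight.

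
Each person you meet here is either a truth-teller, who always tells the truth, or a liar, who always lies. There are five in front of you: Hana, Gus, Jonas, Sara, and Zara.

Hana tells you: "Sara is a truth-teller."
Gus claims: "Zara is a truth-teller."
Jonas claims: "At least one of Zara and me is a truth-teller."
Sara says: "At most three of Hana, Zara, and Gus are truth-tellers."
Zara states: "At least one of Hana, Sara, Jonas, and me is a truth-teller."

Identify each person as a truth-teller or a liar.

Regardless of anyone's role, Sara's statement is true, so Sara is a truth-teller.
With that fixed, Zara's statement is true, so Zara is a truth-teller.
With that fixed, Hana's statement is true, so Hana is a truth-teller.
With that fixed, Gus's statement is true, so Gus is a truth-teller.
With that fixed, Jonas's statement is true, so Jonas is a truth-teller.

Hana: truth-teller, Gus: truth-teller, Jonas: truth-teller, Sara: truth-teller, Zara: truth-teller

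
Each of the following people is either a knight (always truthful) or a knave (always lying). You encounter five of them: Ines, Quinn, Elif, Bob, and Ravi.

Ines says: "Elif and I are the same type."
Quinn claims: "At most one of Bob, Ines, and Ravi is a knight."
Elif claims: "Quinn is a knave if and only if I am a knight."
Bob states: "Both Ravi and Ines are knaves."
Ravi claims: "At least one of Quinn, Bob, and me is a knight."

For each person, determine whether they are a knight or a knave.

Consider Ines. Suppose Ines is a knave.
Then no assignment of the remaining roles makes every statement match its speaker's type — contradiction.
So Ines is a knight.
With that fixed, Bob's statement is false, so Bob is a knave.
Consider Quinn. Suppose Quinn is a knight.
Then whichever role Elif has, Elif's statement has the wrong truth value — contradiction.
So Quinn is a knave.
Consider Elif. Suppose Elif is a knave.
Then Ines's statement comes out false, contradicting Ines being a knight.
So Elif is a knight.
Consider Ravi. Suppose Ravi is a knave.
Then Quinn's statement comes out true, contradicting Quinn being a knave.
So Ravi is a knight.

Ines: knight, Quinn: knave, Elif: knight, Bob: knave, Ravi: knight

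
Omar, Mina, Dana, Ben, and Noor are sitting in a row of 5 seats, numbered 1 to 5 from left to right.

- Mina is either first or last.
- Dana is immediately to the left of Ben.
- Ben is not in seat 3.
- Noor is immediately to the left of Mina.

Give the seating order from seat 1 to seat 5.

Dana, Ben, Omar, Noor, Mina

From clue 1: Mina is in {1,5}.
From clues 1–4: Dana → seat 1, Ben → seat 2, Omar → seat 3, Noor → seat 4, Mina → seat 5.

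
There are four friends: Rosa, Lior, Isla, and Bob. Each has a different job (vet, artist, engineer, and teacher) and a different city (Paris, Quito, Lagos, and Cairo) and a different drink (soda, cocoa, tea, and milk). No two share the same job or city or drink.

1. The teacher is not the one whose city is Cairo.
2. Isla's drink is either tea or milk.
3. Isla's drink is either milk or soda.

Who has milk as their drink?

Isla

With clues 1–3, Bob, Lior, and Rosa are impossible for the one with drink milk.
That leaves Isla.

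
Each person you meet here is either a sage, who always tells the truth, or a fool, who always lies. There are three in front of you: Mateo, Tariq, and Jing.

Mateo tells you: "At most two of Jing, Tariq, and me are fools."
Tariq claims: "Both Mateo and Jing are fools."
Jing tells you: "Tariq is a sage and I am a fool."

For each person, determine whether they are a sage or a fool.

Mateo: sage, Tariq: fool, Jing: fool

Consider Mateo. Suppose Mateo is a fool.
Then no assignment of the remaining roles makes every statement match its speaker's type — contradiction.
So Mateo is a sage.
With that fixed, Tariq's statement is false, so Tariq is a fool.
With that fixed, Jing's statement is false, so Jing is a fool.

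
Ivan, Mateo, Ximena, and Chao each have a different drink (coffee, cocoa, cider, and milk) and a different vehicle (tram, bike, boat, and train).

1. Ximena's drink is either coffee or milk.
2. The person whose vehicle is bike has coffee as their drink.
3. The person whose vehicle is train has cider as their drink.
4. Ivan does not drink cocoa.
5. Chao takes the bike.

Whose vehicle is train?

Ivan

With clues 1–3, Ximena is impossible for the one with vehicle train.
With clues 1–5, Chao and Mateo are impossible for the one with vehicle train.
That leaves Ivan.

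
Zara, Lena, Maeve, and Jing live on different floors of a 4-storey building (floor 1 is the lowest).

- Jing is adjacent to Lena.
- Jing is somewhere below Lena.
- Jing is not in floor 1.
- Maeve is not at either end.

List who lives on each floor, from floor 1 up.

From clues 1–2: Lena is in {2,3,4}.
From clues 1–3: Lena is in {3,4}.
From clues 1–4: Zara → floor 1, Maeve → floor 2, Jing → floor 3, Lena → floor 4.

Zara, Maeve, Jing, Lena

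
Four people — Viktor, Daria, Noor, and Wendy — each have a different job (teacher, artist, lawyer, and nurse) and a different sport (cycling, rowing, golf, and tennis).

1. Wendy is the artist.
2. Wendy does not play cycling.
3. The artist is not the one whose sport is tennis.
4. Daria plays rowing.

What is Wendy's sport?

With clues 1–2, cycling is impossible for Wendy's sport.
With clues 1–3, tennis is impossible for Wendy's sport.
With clues 1–4, rowing is impossible for Wendy's sport.
That leaves golf.

golf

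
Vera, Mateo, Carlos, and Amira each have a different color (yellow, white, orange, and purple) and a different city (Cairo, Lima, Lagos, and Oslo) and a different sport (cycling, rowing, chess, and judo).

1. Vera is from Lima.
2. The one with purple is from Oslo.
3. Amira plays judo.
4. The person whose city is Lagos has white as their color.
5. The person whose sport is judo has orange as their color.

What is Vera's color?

yellow

With clues 1–2, purple is impossible for Vera's color.
With clues 1–4, white is impossible for Vera's color.
With clues 1–5, orange is impossible for Vera's color.
That leaves yellow.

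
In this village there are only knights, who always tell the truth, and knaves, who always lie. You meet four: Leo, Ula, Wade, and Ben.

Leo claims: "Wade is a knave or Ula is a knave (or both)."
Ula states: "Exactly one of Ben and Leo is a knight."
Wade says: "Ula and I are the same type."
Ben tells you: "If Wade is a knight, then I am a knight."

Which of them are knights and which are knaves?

Leo: knave, Ula: knight, Wade: knight, Ben: knight

Consider Leo. Suppose Leo is a knight.
Then no assignment of the remaining roles makes every statement match its speaker's type — contradiction.
So Leo is a knave.
Consider Ula. Suppose Ula is a knave.
Then Leo's statement comes out true, contradicting Leo being a knave.
So Ula is a knight.
Consider Wade. Suppose Wade is a knave.
Then Leo's statement comes out true, contradicting Leo being a knave.
So Wade is a knight.
Consider Ben. Suppose Ben is a knave.
Then Ula's statement comes out false, contradicting Ula being a knight.
So Ben is a knight.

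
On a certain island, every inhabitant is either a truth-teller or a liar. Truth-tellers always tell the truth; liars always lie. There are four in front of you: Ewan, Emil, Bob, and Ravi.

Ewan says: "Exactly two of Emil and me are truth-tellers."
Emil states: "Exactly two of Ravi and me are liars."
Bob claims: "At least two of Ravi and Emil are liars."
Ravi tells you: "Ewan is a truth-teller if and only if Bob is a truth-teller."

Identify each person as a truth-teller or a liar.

Consider Ewan. Suppose Ewan is a truth-teller.
Then no assignment of the remaining roles makes every statement match its speaker's type — contradiction.
So Ewan is a liar.
Consider Emil. Suppose Emil is a truth-teller.
Then Emil's own statement would have to be true, but it can't be — contradiction.
So Emil is a liar.
Consider Bob. Suppose Bob is a truth-teller.
Then no assignment of the remaining roles makes every statement match its speaker's type — contradiction.
So Bob is a liar.
With that fixed, Ravi's statement is true, so Ravi is a truth-teller.

Ewan: liar, Emil: liar, Bob: liar, Ravi: truth-teller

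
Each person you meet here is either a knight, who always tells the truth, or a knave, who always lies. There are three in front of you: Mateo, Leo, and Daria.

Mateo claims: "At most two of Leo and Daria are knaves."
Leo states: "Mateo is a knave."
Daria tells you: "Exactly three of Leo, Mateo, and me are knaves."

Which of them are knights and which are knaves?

Mateo: knight, Leo: knave, Daria: knave

Regardless of anyone's role, Mateo's statement is true, so Mateo is a knight.
With that fixed, Leo's statement is false, so Leo is a knave.
With that fixed, Daria's statement is false, so Daria is a knave.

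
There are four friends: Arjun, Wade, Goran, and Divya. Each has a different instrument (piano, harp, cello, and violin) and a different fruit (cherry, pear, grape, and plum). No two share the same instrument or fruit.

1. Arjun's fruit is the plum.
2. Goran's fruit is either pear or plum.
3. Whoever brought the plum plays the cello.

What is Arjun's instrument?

With clues 1–3, harp, piano, and violin are impossible for Arjun's instrument.
That leaves cello.

cello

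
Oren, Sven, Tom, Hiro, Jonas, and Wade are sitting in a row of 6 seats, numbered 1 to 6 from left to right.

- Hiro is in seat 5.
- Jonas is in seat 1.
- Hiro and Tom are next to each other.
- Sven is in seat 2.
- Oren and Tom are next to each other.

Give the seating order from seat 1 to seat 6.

Jonas, Sven, Oren, Tom, Hiro, Wade

From clue 1: Hiro → seat 5.
From clues 1–2: Jonas → seat 1.
From clues 1–3: Tom is in {4,6}.
From clues 1–4: Sven → seat 2.
From clues 1–5: Oren → seat 3, Tom → seat 4, Wade → seat 6.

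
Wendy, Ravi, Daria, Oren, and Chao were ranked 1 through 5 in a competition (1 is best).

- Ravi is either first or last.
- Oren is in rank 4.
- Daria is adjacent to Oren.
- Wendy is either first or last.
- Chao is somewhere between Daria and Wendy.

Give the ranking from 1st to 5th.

Wendy, Chao, Daria, Oren, Ravi

From clue 1: Ravi is in {1,5}.
From clues 1–2: Oren → rank 4.
From clues 1–3: Ravi is in {1,5}.
From clues 1–4: Chao → rank 2, Daria → rank 3.
From clues 1–5: Wendy → rank 1, Ravi → rank 5.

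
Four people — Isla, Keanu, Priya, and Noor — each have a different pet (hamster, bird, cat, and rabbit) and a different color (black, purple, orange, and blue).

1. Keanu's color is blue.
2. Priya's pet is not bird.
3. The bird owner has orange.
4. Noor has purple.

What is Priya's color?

black

Clue 1 rules out blue for Priya's color.
With clues 1–3, orange is impossible for Priya's color.
With clues 1–4, purple is impossible for Priya's color.
That leaves black.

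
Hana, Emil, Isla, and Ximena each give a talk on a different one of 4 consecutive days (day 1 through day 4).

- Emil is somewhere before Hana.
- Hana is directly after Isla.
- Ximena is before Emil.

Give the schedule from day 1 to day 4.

Ximena, Emil, Isla, Hana

From clue 1: Hana is in {2,3,4}.
From clues 1–2: Hana is in {3,4}.
From clues 1–3: Ximena → day 1, Emil → day 2, Isla → day 3, Hana → day 4.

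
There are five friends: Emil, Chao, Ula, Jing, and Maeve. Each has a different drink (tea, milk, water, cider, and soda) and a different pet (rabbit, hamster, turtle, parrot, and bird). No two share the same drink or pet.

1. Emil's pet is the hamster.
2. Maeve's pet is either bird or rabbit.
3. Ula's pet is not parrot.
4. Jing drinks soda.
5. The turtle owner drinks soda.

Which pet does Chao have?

parrot

Clue 1 rules out hamster for Chao's pet.
With clues 1–5, bird, rabbit, and turtle are impossible for Chao's pet.
That leaves parrot.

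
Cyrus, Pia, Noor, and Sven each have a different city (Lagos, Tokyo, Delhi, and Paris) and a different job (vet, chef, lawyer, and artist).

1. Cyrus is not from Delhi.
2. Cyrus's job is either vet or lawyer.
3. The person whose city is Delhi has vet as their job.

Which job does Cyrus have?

lawyer

With clues 1–2, artist and chef are impossible for Cyrus's job.
With clues 1–3, vet is impossible for Cyrus's job.
That leaves lawyer.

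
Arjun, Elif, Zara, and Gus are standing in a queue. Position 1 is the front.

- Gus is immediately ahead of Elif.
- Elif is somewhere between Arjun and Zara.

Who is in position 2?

Gus

With clues 1–2, Arjun, Elif, and Zara are ruled out for position 2.
So position 2 is Gus.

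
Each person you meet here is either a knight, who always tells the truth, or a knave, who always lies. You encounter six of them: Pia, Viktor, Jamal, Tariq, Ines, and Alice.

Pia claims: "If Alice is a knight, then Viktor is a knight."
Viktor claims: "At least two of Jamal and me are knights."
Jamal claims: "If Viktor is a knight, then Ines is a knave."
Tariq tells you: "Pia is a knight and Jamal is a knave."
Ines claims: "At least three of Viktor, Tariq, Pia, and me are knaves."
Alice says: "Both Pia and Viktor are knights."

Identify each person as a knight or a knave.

Consider Pia. Suppose Pia is a knave.
Then no assignment of the remaining roles makes every statement match its speaker's type — contradiction.
So Pia is a knight.
Consider Viktor. Suppose Viktor is a knave.
Then no assignment of the remaining roles makes every statement match its speaker's type — contradiction.
So Viktor is a knight.
With that fixed, Ines's statement is false, so Ines is a knave.
With that fixed, Alice's statement is true, so Alice is a knight.
With that fixed, Jamal's statement is true, so Jamal is a knight.
With that fixed, Tariq's statement is false, so Tariq is a knave.

Pia: knight, Viktor: knight, Jamal: knight, Tariq: knave, Ines: knave, Alice: knight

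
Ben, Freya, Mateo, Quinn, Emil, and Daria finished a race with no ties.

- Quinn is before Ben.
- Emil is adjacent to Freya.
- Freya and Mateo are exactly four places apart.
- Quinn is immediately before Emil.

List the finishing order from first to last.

Mateo, Daria, Quinn, Emil, Freya, Ben

From clue 1: Ben is in {2,3,4,5,6}.
From clues 1–3: Ben is in {3,4,5,6}.
From clues 1–4: Mateo → place 1, Daria → place 2, Quinn → place 3, Emil → place 4, Freya → place 5, Ben → place 6.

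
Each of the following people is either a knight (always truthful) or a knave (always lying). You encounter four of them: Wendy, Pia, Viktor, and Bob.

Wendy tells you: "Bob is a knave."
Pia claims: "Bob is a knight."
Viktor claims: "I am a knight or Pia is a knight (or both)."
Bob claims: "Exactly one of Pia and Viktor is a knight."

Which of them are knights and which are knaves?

Wendy: knight, Pia: knave, Viktor: knave, Bob: knave

Consider Wendy. Suppose Wendy is a knave.
Then no assignment of the remaining roles makes every statement match its speaker's type — contradiction.
So Wendy is a knight.
Consider Pia. Suppose Pia is a knight.
Then no assignment of the remaining roles makes every statement match its speaker's type — contradiction.
So Pia is a knave.
Consider Viktor. Suppose Viktor is a knight.
Then no assignment of the remaining roles makes every statement match its speaker's type — contradiction.
So Viktor is a knave.
With that fixed, Bob's statement is false, so Bob is a knave.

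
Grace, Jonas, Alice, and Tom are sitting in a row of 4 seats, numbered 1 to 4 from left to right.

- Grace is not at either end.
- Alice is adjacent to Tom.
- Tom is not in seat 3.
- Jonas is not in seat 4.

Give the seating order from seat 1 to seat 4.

Jonas, Grace, Alice, Tom

From clue 1: Grace is in {2,3}.
From clues 1–4: Jonas → seat 1, Grace → seat 2, Alice → seat 3, Tom → seat 4.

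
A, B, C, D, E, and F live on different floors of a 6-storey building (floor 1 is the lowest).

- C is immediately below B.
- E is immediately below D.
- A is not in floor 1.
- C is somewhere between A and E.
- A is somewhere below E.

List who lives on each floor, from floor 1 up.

F, A, C, B, E, D

From clue 1: B is in {2,3,4,5,6}.
From clues 1–3: A is in {2,3,4,5,6}.
From clues 1–4: B is in {4,5}.
From clues 1–5: F → floor 1, A → floor 2, C → floor 3, B → floor 4, E → floor 5, D → floor 6.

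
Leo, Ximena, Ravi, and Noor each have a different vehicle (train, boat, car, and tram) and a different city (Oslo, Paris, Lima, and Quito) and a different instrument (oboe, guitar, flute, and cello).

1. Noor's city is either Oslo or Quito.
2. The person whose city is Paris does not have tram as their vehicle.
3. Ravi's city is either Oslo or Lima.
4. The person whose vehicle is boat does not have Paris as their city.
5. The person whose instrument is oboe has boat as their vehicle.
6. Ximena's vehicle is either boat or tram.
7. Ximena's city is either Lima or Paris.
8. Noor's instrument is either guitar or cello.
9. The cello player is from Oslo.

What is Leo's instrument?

flute

With clues 1–6, oboe is impossible for Leo's instrument.
With clues 1–9, cello and guitar are impossible for Leo's instrument.
That leaves flute.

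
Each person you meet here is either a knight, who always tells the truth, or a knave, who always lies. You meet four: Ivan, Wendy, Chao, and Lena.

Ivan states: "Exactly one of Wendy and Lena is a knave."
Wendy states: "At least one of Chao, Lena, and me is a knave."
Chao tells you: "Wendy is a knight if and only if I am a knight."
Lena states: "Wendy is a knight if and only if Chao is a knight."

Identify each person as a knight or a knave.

Consider Ivan. Suppose Ivan is a knave.
Then no assignment of the remaining roles makes every statement match its speaker's type — contradiction.
So Ivan is a knight.
Consider Wendy. Suppose Wendy is a knave.
Then Wendy's own statement would have to be false, but it can't be — contradiction.
So Wendy is a knight.
Consider Chao. Suppose Chao is a knight.
Then no assignment of the remaining roles makes every statement match its speaker's type — contradiction.
So Chao is a knave.
With that fixed, Lena's statement is false, so Lena is a knave.

Ivan: knight, Wendy: knight, Chao: knave, Lena: knave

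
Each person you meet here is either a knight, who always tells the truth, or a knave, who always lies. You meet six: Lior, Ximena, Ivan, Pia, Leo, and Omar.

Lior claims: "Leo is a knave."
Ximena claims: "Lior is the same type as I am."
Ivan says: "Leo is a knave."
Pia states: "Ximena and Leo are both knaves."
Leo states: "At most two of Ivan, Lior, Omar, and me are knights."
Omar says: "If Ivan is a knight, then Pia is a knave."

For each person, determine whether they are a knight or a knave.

Lior: knight, Ximena: knight, Ivan: knight, Pia: knave, Leo: knave, Omar: knight

Consider Lior. Suppose Lior is a knave.
Then whichever role Ximena has, Ximena's statement has the wrong truth value — contradiction.
So Lior is a knight.
Consider Ximena. Suppose Ximena is a knave.
Then no assignment of the remaining roles makes every statement match its speaker's type — contradiction.
So Ximena is a knight.
With that fixed, Pia's statement is false, so Pia is a knave.
With that fixed, Omar's statement is true, so Omar is a knight.
Consider Ivan. Suppose Ivan is a knave.
Then whichever role Leo has, Leo's statement has the wrong truth value — contradiction.
So Ivan is a knight.
With that fixed, Leo's statement is false, so Leo is a knave.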